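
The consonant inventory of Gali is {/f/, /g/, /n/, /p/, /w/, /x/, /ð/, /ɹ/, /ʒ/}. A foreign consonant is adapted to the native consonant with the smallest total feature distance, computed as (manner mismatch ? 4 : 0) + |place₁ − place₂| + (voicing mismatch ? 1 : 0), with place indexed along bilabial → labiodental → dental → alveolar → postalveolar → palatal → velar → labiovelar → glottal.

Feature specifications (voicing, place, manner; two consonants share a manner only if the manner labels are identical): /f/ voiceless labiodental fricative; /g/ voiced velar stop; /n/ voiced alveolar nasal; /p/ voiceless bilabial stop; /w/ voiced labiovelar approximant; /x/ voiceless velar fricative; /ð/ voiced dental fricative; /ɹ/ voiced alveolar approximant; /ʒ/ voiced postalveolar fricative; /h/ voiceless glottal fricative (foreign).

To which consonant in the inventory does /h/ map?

/x/ is closest: same manner (fricative), place distance 2 (glottal→velar), same voicing; total 2. Next closest is /ʒ/ at distance 5.

x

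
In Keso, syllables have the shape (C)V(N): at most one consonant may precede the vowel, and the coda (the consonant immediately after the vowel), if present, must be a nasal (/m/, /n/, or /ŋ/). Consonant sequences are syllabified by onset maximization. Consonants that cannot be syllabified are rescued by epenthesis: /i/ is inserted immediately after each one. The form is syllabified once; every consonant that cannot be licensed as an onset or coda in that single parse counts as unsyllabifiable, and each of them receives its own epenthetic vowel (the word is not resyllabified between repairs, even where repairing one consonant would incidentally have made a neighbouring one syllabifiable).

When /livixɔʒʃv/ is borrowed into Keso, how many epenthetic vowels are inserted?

3

The unsyllabifiable consonants are /ʒ/, /ʃ/, /v/; each receives one epenthetic vowel.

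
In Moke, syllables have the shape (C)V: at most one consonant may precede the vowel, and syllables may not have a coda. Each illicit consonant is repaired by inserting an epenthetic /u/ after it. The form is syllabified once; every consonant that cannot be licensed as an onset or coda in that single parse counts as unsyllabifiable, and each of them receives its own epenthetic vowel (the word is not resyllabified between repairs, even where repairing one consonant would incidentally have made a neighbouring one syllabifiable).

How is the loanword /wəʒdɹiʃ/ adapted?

The consonants /ʒ/, /d/, /ʃ/ cannot be parsed into a legal (C)V syllable (no codas are permitted; onsets are limited to one consonant).
Epenthesis after each stranded consonant: /ʒ/ → /ʒu/, /d/ → /du/, /ʃ/ → /ʃu/.

wəʒuduɹiʃu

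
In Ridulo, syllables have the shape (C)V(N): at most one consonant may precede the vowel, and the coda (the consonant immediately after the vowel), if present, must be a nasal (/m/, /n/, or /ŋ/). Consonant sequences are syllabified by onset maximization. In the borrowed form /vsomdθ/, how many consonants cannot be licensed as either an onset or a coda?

3

Under (C)V(N), the unsyllabifiable consonants are /v/, /d/, /θ/ (only a nasal (/m/, /n/, or /ŋ/) is licensed in coda position; onsets are limited to one consonant).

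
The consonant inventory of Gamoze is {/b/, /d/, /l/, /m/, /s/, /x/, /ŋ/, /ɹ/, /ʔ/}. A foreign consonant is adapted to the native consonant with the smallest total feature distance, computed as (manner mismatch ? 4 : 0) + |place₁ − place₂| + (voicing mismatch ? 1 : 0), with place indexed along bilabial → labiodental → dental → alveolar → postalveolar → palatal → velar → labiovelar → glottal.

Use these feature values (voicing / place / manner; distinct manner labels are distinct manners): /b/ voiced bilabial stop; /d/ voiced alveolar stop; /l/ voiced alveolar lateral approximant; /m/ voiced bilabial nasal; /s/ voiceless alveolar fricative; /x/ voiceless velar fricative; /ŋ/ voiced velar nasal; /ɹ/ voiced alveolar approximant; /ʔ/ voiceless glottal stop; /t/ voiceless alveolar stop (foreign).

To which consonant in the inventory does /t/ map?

/d/ is closest: same manner (stop), place distance 0 (alveolar→alveolar), voicing differs (+1); total 1. Next closest is /b/ at distance 4.

d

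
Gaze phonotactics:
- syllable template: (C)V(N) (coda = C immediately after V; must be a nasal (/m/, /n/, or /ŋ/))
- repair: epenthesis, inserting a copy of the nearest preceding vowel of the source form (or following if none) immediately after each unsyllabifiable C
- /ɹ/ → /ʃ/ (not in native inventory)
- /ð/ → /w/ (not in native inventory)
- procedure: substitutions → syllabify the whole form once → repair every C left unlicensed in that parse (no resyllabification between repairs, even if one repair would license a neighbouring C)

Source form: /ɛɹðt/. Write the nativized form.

ɛʃɛwɛtɛ

Substitution: /ɹ/ → /ʃ/, /ð/ → /w/, giving /ɛʃwt/.
Syllabifying with onset maximization leaves /ʃ/, /w/, /t/ stranded (only a nasal (/m/, /n/, or /ŋ/) is licensed in coda position; onsets are limited to one consonant).
Each unlicensed consonant becomes the onset of a new syllable: /ʃ/ → /ʃɛ/, /w/ → /wɛ/, /t/ → /tɛ/.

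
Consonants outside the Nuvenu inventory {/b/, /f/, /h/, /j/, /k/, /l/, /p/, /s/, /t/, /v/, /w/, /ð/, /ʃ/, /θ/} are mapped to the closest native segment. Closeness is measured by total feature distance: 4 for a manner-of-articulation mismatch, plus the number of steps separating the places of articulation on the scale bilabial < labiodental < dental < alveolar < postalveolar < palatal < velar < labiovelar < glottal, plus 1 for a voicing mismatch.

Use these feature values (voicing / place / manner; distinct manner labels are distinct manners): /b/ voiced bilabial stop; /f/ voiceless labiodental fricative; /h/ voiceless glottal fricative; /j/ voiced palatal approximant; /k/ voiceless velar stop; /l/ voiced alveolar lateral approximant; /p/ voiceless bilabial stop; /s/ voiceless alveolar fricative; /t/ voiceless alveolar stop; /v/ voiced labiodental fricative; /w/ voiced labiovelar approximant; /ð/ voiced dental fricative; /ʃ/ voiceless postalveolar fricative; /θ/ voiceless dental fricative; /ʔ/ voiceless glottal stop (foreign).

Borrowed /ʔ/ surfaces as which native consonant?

/k/ is closest: same manner (stop), place distance 2 (glottal→velar), same voicing; total 2. Next closest is /h/ at distance 4.

k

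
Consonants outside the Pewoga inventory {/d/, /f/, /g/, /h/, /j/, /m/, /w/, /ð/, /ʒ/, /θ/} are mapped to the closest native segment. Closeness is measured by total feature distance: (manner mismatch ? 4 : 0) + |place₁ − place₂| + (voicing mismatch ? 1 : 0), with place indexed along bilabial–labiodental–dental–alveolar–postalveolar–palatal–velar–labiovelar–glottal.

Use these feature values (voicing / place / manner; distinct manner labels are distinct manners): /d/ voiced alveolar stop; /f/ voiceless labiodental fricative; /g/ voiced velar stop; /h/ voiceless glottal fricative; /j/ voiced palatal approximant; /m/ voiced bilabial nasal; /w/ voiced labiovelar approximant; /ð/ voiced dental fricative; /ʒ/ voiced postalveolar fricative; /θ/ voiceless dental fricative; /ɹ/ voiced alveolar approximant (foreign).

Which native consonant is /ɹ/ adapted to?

/j/ is closest: same manner (approximant), place distance 2 (alveolar→palatal), same voicing; total 2. Next closest is /d/ at distance 4.

j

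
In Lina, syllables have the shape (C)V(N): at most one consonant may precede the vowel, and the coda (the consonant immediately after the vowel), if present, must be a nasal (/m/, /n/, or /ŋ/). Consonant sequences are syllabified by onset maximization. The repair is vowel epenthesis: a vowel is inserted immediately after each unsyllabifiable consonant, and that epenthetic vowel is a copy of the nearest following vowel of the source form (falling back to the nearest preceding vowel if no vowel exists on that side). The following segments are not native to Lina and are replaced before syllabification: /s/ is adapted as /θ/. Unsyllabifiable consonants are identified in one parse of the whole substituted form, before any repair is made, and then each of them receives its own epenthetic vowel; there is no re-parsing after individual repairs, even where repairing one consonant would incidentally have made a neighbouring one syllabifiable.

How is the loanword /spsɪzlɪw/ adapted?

Substitution: /s/ → /θ/, giving /θpθɪzlɪw/.
Under (C)V(N), the unsyllabifiable consonants are /θ/, /p/, /z/, /w/ (only a nasal (/m/, /n/, or /ŋ/) is licensed in coda position; onsets are limited to one consonant).
Inserting the epenthetic vowel yields /θ/ → /θɪ/, /p/ → /pɪ/, /z/ → /zɪ/, /w/ → /wɪ/.

θɪpɪθɪzɪlɪwɪ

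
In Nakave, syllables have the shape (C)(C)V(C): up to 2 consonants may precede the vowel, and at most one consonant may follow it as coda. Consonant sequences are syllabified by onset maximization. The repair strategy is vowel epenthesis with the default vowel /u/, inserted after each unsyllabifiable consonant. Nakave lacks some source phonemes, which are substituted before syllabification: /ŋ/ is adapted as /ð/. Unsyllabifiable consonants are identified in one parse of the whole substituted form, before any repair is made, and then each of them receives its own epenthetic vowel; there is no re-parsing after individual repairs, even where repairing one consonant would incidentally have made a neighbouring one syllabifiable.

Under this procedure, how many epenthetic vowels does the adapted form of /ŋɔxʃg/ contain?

After substitution the input is /ðɔxʃg/.
The unsyllabifiable consonants are /ʃ/, /g/; each receives one epenthetic vowel.

2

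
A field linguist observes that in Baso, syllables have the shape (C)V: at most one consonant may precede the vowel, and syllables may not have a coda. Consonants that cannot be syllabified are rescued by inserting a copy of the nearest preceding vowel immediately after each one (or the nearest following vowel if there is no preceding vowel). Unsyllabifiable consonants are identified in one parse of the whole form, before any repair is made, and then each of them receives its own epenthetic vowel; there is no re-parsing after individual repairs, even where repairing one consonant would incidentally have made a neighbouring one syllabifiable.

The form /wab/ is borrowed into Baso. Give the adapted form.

waba

Under (C)V, the unsyllabifiable consonants are /b/ (no codas are permitted; onsets are limited to one consonant).
Inserting the epenthetic vowel yields /b/ → /ba/.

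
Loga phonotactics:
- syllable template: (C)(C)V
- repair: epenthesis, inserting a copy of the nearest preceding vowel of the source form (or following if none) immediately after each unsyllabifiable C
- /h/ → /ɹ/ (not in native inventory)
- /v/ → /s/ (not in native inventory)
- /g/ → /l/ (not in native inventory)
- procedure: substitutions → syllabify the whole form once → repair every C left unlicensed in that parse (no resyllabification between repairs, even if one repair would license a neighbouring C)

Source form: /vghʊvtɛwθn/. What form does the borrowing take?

sʊlɹʊstɛwɛθɛnɛ

Substitution: /v/ → /s/, /g/ → /l/, /h/ → /ɹ/, giving /slɹʊstɛwθn/.
Syllabifying with onset maximization leaves /s/, /w/, /θ/, /n/ stranded (no codas are permitted; onsets may contain at most 2 consonants).
Epenthesis after each stranded consonant: /s/ → /sʊ/, /w/ → /wɛ/, /θ/ → /θɛ/, /n/ → /nɛ/.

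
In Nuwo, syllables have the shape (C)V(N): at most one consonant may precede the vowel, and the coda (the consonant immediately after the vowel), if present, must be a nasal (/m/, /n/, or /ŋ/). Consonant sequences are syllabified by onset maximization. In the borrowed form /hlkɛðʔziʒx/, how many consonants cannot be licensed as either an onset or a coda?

6

Under (C)V(N), the unsyllabifiable consonants are /h/, /l/, /ð/, /ʔ/, /ʒ/, /x/ (only a nasal (/m/, /n/, or /ŋ/) is licensed in coda position; onsets are limited to one consonant).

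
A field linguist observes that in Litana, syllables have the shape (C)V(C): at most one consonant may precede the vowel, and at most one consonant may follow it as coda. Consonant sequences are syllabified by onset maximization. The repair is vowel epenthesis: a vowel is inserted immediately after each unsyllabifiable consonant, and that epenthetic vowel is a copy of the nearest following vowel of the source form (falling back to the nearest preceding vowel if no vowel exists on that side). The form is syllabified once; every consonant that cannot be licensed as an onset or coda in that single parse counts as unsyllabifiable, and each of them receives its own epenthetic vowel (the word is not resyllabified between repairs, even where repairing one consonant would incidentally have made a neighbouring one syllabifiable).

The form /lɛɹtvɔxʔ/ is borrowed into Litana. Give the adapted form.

lɛɹtɔvɔxʔɔ

The consonants /t/, /ʔ/ cannot be parsed into a legal (C)V(C) syllable (at most one coda consonant is licensed; onsets are limited to one consonant).
Inserting the epenthetic vowel yields /t/ → /tɔ/, /ʔ/ → /ʔɔ/.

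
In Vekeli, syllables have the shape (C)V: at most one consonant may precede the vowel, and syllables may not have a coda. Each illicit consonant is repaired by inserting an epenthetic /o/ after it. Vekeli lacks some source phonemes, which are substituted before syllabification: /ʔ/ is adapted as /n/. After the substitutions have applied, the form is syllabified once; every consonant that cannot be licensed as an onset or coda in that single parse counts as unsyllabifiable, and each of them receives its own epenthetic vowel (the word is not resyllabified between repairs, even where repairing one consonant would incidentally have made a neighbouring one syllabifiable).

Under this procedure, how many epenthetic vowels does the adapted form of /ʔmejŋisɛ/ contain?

After substitution the input is /nmejŋisɛ/.
The unsyllabifiable consonants are /n/, /j/; each receives one epenthetic vowel.

2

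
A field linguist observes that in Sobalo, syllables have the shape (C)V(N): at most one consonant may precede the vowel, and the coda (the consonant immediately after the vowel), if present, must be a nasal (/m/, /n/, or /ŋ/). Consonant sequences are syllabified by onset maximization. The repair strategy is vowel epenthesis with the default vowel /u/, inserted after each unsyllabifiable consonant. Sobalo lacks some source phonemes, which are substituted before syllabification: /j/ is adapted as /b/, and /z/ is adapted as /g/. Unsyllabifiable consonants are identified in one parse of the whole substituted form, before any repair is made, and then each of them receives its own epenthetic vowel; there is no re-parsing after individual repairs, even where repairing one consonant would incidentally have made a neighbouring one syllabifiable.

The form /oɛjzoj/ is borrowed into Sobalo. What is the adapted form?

Substitution: /j/ → /b/, /z/ → /g/, giving /oɛbgob/.
Syllabifying with onset maximization leaves /b/, /b/ stranded (only a nasal (/m/, /n/, or /ŋ/) is licensed in coda position; onsets are limited to one consonant).
Each unlicensed consonant becomes the onset of a new syllable: /b/ → /bu/, /b/ → /bu/.

oɛbugobu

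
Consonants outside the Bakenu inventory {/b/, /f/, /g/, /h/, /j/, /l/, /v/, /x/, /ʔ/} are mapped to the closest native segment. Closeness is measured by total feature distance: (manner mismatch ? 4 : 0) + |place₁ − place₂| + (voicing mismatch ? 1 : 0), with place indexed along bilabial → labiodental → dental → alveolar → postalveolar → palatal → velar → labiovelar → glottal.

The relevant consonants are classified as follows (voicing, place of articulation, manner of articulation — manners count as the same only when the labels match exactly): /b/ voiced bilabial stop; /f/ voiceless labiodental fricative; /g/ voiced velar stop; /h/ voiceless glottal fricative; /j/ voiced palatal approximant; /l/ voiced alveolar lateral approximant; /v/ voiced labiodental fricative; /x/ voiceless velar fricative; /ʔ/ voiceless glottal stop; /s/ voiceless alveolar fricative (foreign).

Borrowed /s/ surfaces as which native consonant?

f

/f/ is closest: same manner (fricative), place distance 2 (alveolar→labiodental), same voicing; total 2. Next closest is /v/ at distance 3.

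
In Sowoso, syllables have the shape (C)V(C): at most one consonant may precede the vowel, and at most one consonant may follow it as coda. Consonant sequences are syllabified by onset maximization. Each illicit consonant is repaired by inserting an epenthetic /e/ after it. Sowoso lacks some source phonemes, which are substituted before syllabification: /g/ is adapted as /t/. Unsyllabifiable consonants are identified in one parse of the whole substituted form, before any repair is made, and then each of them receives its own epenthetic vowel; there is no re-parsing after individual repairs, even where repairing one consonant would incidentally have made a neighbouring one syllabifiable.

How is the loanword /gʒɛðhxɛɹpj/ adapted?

teʒɛðhexɛɹpeje

Substitution: /g/ → /t/, giving /tʒɛðhxɛɹpj/.
Under (C)V(C), the unsyllabifiable consonants are /t/, /h/, /p/, /j/ (at most one coda consonant is licensed; onsets are limited to one consonant).
Each unlicensed consonant becomes the onset of a new syllable: /t/ → /te/, /h/ → /he/, /p/ → /pe/, /j/ → /je/.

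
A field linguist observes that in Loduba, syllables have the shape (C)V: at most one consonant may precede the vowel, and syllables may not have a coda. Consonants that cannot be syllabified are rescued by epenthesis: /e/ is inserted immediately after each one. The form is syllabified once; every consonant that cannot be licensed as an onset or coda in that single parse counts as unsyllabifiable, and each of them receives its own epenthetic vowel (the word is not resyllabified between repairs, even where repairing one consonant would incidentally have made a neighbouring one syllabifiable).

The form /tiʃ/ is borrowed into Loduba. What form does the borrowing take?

tiʃe

Syllabifying with onset maximization leaves /ʃ/ stranded (no codas are permitted; onsets are limited to one consonant).
Each unlicensed consonant becomes the onset of a new syllable: /ʃ/ → /ʃe/.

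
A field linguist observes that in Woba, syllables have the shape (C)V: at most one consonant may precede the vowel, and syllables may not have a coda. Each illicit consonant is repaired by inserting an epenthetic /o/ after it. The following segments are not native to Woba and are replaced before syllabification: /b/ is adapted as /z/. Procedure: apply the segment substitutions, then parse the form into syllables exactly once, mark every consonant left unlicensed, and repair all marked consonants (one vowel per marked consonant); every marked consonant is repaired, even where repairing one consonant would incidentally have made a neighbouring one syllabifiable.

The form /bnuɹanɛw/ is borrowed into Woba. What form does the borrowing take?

zonuɹanɛwo

Substitution: /b/ → /z/, giving /znuɹanɛw/.
Syllabifying with onset maximization leaves /z/, /w/ stranded (no codas are permitted; onsets are limited to one consonant).
Epenthesis after each stranded consonant: /z/ → /zo/, /w/ → /wo/.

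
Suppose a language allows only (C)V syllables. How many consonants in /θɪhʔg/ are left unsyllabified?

3

Under (C)V, the unsyllabifiable consonants are /h/, /ʔ/, /g/ (no codas are permitted; onsets are limited to one consonant).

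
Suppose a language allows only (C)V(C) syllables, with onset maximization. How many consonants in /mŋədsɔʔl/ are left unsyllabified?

2

Under (C)V(C), the unsyllabifiable consonants are /m/, /l/ (at most one coda consonant is licensed; onsets are limited to one consonant).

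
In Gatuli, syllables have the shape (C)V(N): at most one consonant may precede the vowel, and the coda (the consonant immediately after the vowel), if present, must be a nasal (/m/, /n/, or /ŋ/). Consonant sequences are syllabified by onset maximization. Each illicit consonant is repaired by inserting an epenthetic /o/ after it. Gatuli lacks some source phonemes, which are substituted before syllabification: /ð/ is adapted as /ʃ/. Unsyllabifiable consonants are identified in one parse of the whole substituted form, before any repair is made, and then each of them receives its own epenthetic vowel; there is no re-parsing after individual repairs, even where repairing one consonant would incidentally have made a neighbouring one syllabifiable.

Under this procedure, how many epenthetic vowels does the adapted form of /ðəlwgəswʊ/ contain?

3

After substitution the input is /ʃəlwgəswʊ/.
The unsyllabifiable consonants are /l/, /w/, /s/; each receives one epenthetic vowel.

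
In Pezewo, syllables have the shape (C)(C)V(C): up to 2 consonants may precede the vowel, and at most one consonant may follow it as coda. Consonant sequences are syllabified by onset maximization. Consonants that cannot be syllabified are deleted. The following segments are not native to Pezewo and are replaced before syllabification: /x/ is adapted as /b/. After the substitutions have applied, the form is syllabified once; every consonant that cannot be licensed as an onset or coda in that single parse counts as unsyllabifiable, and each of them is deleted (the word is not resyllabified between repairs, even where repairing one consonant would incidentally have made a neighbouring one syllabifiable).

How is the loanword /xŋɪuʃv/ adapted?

bŋɪuʃ

Substitution: /x/ → /b/, giving /bŋɪuʃv/.
Under (C)(C)V(C), the unsyllabifiable consonants are /v/ (at most one coda consonant is licensed; onsets may contain at most 2 consonants).
Each unlicensed consonant is deleted: /v/.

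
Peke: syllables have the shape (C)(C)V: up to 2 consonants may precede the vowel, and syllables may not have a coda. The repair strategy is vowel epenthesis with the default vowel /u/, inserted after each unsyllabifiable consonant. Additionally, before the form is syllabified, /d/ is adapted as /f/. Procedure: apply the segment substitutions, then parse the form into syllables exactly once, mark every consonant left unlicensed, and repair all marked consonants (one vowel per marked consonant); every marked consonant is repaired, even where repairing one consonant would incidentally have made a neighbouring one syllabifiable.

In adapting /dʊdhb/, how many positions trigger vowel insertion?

3

After substitution the input is /fʊfhb/.
The unsyllabifiable consonants are /f/, /h/, /b/; each receives one epenthetic vowel.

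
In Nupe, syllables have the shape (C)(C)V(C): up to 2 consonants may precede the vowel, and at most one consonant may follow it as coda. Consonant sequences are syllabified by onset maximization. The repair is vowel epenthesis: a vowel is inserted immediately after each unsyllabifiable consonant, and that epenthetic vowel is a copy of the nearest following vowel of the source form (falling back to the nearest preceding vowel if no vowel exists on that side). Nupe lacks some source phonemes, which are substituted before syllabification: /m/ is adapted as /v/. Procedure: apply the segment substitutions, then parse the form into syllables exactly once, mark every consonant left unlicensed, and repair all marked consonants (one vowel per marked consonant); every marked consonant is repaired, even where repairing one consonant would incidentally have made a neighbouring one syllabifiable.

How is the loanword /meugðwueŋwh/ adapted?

veugðwueŋwehe

Substitution: /m/ → /v/, giving /veugðwueŋwh/.
The consonants /w/, /h/ cannot be parsed into a legal (C)(C)V(C) syllable (at most one coda consonant is licensed; onsets may contain at most 2 consonants).
Each unlicensed consonant becomes the onset of a new syllable: /w/ → /we/, /h/ → /he/.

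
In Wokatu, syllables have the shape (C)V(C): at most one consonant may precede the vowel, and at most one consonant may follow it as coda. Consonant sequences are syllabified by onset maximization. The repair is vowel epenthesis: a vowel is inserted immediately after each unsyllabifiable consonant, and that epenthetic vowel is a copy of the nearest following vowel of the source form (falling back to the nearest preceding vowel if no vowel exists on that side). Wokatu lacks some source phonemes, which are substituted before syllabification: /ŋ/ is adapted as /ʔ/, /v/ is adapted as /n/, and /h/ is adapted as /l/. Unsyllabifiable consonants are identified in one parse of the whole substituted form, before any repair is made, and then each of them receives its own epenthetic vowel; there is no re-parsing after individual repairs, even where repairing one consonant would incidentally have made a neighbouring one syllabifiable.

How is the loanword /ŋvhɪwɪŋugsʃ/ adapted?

Substitution: /ŋ/ → /ʔ/, /v/ → /n/, /h/ → /l/, giving /ʔnlɪwɪʔugsʃ/.
Under (C)V(C), the unsyllabifiable consonants are /ʔ/, /n/, /s/, /ʃ/ (at most one coda consonant is licensed; onsets are limited to one consonant).
Each unlicensed consonant becomes the onset of a new syllable: /ʔ/ → /ʔɪ/, /n/ → /nɪ/, /s/ → /su/, /ʃ/ → /ʃu/.

ʔɪnɪlɪwɪʔugsuʃu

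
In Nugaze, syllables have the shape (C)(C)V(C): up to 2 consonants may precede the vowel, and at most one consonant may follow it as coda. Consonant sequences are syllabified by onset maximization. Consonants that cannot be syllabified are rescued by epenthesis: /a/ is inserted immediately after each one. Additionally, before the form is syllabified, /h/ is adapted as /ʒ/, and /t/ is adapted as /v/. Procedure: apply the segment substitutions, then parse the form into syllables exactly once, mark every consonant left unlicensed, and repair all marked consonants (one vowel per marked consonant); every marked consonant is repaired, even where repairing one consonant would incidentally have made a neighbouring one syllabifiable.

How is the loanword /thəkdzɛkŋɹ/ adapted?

vʒəkdzɛkŋaɹa

Substitution: /t/ → /v/, /h/ → /ʒ/, giving /vʒəkdzɛkŋɹ/.
Syllabifying with onset maximization leaves /ŋ/, /ɹ/ stranded (at most one coda consonant is licensed; onsets may contain at most 2 consonants).
Epenthesis after each stranded consonant: /ŋ/ → /ŋa/, /ɹ/ → /ɹa/.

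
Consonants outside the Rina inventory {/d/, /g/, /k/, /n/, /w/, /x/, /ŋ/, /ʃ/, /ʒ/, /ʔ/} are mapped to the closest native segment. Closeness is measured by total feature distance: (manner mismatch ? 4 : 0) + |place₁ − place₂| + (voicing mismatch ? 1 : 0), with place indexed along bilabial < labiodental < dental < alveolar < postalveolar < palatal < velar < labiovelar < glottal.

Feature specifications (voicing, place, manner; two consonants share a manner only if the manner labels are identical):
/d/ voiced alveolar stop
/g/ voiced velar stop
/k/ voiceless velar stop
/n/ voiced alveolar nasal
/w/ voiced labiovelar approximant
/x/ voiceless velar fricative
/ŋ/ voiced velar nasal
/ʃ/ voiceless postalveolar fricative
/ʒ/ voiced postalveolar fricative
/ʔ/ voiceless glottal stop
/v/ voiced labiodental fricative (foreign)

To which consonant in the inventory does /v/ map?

/ʒ/ is closest: same manner (fricative), place distance 3 (labiodental→postalveolar), same voicing; total 3. Next closest is /ʃ/ at distance 4.

ʒ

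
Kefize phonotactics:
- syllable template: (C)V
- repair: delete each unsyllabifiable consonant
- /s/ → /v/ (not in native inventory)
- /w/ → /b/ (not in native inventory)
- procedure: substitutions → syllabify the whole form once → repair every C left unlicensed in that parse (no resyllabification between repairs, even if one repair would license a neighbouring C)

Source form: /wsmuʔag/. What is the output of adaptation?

Substitution: /w/ → /b/, /s/ → /v/, giving /bvmuʔag/.
Syllabifying with onset maximization leaves /b/, /v/, /g/ stranded (no codas are permitted; onsets are limited to one consonant).
Deleting the stranded consonants removes /b/, /v/, /g/.

muʔa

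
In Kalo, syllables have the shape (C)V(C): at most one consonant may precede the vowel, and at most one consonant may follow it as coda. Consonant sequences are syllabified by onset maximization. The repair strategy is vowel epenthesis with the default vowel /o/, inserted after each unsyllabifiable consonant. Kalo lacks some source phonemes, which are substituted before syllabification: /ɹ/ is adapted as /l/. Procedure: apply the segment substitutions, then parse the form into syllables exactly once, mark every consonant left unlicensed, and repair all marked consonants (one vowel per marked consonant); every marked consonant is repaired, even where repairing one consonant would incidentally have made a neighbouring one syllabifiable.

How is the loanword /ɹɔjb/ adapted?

lɔjbo

Substitution: /ɹ/ → /l/, giving /lɔjb/.
The consonants /b/ cannot be parsed into a legal (C)V(C) syllable (at most one coda consonant is licensed; onsets are limited to one consonant).
Epenthesis after each stranded consonant: /b/ → /bo/.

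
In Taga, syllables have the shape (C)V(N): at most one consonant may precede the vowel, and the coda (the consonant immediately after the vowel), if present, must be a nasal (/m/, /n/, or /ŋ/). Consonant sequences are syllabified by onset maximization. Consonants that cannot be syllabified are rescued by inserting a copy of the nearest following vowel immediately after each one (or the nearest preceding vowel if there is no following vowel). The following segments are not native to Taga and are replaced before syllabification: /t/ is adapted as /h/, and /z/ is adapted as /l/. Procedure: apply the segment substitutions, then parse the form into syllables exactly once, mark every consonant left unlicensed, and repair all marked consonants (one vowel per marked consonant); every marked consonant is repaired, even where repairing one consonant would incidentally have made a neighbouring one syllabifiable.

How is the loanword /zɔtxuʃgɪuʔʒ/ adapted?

Substitution: /z/ → /l/, /t/ → /h/, giving /lɔhxuʃgɪuʔʒ/.
Syllabifying with onset maximization leaves /h/, /ʃ/, /ʔ/, /ʒ/ stranded (only a nasal (/m/, /n/, or /ŋ/) is licensed in coda position; onsets are limited to one consonant).
Inserting the epenthetic vowel yields /h/ → /hu/, /ʃ/ → /ʃɪ/, /ʔ/ → /ʔu/, /ʒ/ → /ʒu/.

lɔhuxuʃɪgɪuʔuʒu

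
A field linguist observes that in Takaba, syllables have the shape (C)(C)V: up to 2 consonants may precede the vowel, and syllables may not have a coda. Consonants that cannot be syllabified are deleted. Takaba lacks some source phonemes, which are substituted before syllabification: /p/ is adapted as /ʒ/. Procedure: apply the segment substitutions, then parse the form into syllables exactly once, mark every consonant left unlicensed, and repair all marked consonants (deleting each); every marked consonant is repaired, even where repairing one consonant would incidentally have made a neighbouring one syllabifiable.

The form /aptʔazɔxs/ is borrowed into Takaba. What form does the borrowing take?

atʔazɔ

Substitution: /p/ → /ʒ/, giving /aʒtʔazɔxs/.
Under (C)(C)V, the unsyllabifiable consonants are /ʒ/, /x/, /s/ (no codas are permitted; onsets may contain at most 2 consonants).
Deletion applies to /ʒ/, /x/, /s/.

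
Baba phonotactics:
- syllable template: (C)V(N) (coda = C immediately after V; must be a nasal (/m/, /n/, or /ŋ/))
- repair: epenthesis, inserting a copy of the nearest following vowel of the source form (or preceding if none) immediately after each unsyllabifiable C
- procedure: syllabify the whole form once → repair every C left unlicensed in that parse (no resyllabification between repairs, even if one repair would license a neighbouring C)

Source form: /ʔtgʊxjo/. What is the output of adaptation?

Syllabifying with onset maximization leaves /ʔ/, /t/, /x/ stranded (only a nasal (/m/, /n/, or /ŋ/) is licensed in coda position; onsets are limited to one consonant).
Each unlicensed consonant becomes the onset of a new syllable: /ʔ/ → /ʔʊ/, /t/ → /tʊ/, /x/ → /xo/.

ʔʊtʊgʊxojo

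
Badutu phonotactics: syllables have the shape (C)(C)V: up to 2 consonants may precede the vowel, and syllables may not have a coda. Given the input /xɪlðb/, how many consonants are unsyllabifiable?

3

Under (C)(C)V, the unsyllabifiable consonants are /l/, /ð/, /b/ (no codas are permitted; onsets may contain at most 2 consonants).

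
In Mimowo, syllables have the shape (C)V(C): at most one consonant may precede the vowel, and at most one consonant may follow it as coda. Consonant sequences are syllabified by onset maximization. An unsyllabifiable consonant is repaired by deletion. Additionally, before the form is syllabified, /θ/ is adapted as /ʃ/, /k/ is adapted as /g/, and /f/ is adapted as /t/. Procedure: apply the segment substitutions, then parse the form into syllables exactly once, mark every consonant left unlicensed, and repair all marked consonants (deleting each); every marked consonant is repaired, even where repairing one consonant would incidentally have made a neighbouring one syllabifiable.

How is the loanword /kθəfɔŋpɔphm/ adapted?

Substitution: /k/ → /g/, /θ/ → /ʃ/, /f/ → /t/, giving /gʃətɔŋpɔphm/.
Under (C)V(C), the unsyllabifiable consonants are /g/, /h/, /m/ (at most one coda consonant is licensed; onsets are limited to one consonant).
Deleting the stranded consonants removes /g/, /h/, /m/.

ʃətɔŋpɔp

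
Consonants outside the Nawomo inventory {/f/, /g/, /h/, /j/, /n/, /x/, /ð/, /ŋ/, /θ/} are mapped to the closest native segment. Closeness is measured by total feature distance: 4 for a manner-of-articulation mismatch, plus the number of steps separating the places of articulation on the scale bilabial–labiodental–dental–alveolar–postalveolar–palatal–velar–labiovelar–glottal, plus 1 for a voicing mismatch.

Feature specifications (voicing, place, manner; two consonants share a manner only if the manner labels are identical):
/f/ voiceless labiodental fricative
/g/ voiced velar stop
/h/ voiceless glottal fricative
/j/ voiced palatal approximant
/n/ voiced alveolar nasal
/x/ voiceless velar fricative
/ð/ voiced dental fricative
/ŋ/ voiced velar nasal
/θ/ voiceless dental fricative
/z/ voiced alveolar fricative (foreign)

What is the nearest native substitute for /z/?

/ð/ is closest: same manner (fricative), place distance 1 (alveolar→dental), same voicing; total 1. Next closest is /θ/ at distance 2.

ð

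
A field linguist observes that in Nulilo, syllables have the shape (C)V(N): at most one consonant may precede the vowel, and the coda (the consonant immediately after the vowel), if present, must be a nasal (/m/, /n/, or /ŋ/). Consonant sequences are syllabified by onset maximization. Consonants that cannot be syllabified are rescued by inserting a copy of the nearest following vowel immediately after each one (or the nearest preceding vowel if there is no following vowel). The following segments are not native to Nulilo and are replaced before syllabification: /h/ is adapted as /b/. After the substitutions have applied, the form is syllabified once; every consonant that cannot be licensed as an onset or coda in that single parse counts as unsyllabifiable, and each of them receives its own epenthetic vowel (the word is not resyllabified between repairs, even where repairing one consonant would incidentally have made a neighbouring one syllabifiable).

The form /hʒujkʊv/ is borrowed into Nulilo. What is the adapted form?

buʒujʊkʊvʊ

Substitution: /h/ → /b/, giving /bʒujkʊv/.
Syllabifying with onset maximization leaves /b/, /j/, /v/ stranded (only a nasal (/m/, /n/, or /ŋ/) is licensed in coda position; onsets are limited to one consonant).
Each unlicensed consonant becomes the onset of a new syllable: /b/ → /bu/, /j/ → /jʊ/, /v/ → /vʊ/.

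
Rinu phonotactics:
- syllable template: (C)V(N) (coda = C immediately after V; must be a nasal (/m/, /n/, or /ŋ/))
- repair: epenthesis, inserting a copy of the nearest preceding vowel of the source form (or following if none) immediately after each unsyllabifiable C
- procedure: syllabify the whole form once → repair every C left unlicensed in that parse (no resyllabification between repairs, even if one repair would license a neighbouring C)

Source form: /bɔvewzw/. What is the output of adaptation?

bɔvewezewe

Syllabifying with onset maximization leaves /w/, /z/, /w/ stranded (only a nasal (/m/, /n/, or /ŋ/) is licensed in coda position; onsets are limited to one consonant).
Epenthesis after each stranded consonant: /w/ → /we/, /z/ → /ze/, /w/ → /we/.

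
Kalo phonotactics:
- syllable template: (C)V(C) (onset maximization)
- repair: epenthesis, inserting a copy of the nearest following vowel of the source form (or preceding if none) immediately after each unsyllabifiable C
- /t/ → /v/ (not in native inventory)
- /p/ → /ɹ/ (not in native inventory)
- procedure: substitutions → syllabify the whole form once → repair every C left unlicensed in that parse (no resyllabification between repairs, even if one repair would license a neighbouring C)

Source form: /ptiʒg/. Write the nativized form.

ɹiviʒgi

Substitution: /p/ → /ɹ/, /t/ → /v/, giving /ɹviʒg/.
The consonants /ɹ/, /g/ cannot be parsed into a legal (C)V(C) syllable (at most one coda consonant is licensed; onsets are limited to one consonant).
Each unlicensed consonant becomes the onset of a new syllable: /ɹ/ → /ɹi/, /g/ → /gi/.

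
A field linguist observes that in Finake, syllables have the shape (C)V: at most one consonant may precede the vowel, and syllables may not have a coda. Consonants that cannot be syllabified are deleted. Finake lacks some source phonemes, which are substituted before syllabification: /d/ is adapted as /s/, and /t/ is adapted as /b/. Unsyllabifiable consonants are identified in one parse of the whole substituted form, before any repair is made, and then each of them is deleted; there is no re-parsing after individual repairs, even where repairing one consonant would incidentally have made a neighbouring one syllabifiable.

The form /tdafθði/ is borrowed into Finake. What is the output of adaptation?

saði

Substitution: /t/ → /b/, /d/ → /s/, giving /bsafθði/.
Syllabifying with onset maximization leaves /b/, /f/, /θ/ stranded (no codas are permitted; onsets are limited to one consonant).
Deleting the stranded consonants removes /b/, /f/, /θ/.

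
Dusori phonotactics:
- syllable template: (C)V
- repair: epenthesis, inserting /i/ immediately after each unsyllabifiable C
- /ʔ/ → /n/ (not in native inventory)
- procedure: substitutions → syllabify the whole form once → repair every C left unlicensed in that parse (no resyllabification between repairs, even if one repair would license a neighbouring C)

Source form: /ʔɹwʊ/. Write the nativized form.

niɹiwʊ

Substitution: /ʔ/ → /n/, giving /nɹwʊ/.
The consonants /n/, /ɹ/ cannot be parsed into a legal (C)V syllable (no codas are permitted; onsets are limited to one consonant).
Inserting the epenthetic vowel yields /n/ → /ni/, /ɹ/ → /ɹi/.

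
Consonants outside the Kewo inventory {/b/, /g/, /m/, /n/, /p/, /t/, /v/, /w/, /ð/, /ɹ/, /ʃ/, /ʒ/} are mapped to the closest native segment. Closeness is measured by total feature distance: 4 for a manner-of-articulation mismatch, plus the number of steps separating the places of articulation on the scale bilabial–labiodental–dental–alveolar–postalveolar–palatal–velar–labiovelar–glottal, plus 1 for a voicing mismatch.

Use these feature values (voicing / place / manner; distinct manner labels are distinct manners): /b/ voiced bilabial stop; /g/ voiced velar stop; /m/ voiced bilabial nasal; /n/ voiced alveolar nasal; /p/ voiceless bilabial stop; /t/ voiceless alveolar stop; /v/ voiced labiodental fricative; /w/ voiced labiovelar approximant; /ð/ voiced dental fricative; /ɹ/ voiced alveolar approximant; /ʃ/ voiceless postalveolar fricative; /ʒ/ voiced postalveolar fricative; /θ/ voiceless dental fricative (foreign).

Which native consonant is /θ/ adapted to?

/ð/ is closest: same manner (fricative), place distance 0 (dental→dental), voicing differs (+1); total 1. Next closest is /v/ at distance 2.

ð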